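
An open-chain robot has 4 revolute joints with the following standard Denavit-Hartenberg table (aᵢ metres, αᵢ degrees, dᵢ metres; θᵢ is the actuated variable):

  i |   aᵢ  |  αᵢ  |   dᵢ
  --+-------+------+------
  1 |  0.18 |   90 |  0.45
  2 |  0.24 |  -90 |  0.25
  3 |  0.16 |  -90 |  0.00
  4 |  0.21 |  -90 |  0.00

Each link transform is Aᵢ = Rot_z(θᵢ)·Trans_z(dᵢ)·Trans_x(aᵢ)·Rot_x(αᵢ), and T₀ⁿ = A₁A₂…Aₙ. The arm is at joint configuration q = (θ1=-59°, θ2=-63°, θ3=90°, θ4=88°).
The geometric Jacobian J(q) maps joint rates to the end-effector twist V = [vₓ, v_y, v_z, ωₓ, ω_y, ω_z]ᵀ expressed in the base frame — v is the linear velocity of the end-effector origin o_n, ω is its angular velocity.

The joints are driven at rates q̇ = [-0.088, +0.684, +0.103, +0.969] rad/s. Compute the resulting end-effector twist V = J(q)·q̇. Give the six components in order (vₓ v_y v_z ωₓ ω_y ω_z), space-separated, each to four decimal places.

o_n = [-0.0183, -0.1300, 0.1409]
J₁: ẑ×o_n = [0.1300, -0.0183, 0.0000], ω = ẑ
J2: z=[-0.8572, -0.5150, 0.0000] o=[0.0927, -0.1543, 0.4500] → [0.1592, -0.2650, -0.0780, -0.8572, -0.5150, 0.0000]
J3: z=[0.4589, -0.7637, 0.4540] o=[-0.0655, -0.3764, 0.2362] → [-0.0391, 0.0651, 0.1491, 0.4589, -0.7637, 0.4540]
J4: z=[-0.2338, 0.3891, 0.8910] o=[0.0717, -0.2940, 0.2362] → [-0.1833, -0.1025, -0.0033, -0.2338, 0.3891, 0.8910]
V = J·q̇ = [-0.0841, -0.2722, -0.0412, -0.7656, -0.0539, 0.8221]

-0.0841 -0.2722 -0.0412 -0.7656 -0.0539 0.8221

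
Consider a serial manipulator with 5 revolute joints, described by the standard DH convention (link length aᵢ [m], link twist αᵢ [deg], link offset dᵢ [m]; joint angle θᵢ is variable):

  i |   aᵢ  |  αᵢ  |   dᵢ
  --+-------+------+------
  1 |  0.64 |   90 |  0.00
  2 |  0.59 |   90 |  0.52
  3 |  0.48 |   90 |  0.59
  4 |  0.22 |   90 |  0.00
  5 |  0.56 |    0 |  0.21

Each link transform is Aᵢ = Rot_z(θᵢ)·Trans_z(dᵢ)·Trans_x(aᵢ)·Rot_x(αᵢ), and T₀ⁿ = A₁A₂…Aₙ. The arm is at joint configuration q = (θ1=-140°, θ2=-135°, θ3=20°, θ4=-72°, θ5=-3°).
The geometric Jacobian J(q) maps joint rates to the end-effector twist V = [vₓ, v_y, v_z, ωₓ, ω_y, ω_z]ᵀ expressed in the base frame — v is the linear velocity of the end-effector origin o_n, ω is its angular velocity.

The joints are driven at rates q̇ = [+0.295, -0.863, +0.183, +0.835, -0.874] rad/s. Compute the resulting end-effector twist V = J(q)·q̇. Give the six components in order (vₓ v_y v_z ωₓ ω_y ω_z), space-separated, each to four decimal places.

0.2054 1.1694 0.2653 1.6996 -0.3536 -0.1389

o_n = [-0.4944, 0.5326, -0.9091]
J₁: ẑ×o_n = [-0.5326, -0.4944, 0.0000], ω = ẑ
J2: z=[-0.6428, 0.7660, 0.0000] o=[-0.4903, -0.4114, 0.0000] → [-0.6964, -0.5843, -0.6036, -0.6428, 0.7660, 0.0000]
J3: z=[0.5417, 0.4545, 0.7071] o=[-0.5049, 0.2551, -0.4172] → [-0.4198, 0.2739, 0.1455, 0.5417, 0.4545, 0.7071]
J4: z=[0.7893, -0.5644, -0.2418] o=[-0.0465, 0.8541, -0.3189] → [0.2553, 0.5741, -0.5065, 0.7893, -0.5644, -0.2418]
J5: z=[-0.4424, -0.7958, 0.4134] o=[-0.1402, 0.8058, -0.5121] → [0.4289, -0.3221, -0.1610, -0.4424, -0.7958, 0.4134]
V = J·q̇ = [0.2054, 1.1694, 0.2653, 1.6996, -0.3536, -0.1389]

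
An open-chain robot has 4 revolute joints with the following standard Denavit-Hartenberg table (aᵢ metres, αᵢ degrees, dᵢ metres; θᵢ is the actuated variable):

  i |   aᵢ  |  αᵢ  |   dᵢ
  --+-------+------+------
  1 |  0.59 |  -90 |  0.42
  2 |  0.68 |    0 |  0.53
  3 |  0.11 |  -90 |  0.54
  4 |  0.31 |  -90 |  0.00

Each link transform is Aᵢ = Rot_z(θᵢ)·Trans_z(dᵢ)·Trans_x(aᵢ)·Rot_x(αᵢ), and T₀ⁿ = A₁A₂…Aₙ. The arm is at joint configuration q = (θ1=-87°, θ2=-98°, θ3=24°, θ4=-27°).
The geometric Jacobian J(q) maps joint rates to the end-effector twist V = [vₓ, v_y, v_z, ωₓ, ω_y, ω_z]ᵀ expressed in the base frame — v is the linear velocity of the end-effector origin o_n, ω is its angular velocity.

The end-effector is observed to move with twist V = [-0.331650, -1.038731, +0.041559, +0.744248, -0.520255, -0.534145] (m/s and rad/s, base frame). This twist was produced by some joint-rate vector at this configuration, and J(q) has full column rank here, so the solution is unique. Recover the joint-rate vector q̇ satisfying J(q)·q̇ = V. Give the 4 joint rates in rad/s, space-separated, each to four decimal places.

-0.3740 0.4140 0.3020 0.5810

o_n = [1.2406, -0.5376, 1.4646]
J₁: ẑ×o_n = [0.5376, 1.2406, -0.0000], ω = ẑ
J2: z=[0.9986, 0.0523, 0.0000] o=[0.0309, -0.5892, 0.4200] → [0.0547, -1.0432, -0.0118, 0.9986, 0.0523, 0.0000]
J3: z=[0.9986, 0.0523, 0.0000] o=[0.5552, -0.4669, 1.0934] → [0.0194, -0.3707, -0.1065, 0.9986, 0.0523, 0.0000]
J4: z=[0.0503, -0.9599, -0.2756] o=[1.0960, -0.4690, 1.1991] → [-0.2738, -0.0532, 0.1353, 0.0503, -0.9599, -0.2756]
q̇ = J⁺·V = [-0.3740, 0.4140, 0.3020, 0.5810]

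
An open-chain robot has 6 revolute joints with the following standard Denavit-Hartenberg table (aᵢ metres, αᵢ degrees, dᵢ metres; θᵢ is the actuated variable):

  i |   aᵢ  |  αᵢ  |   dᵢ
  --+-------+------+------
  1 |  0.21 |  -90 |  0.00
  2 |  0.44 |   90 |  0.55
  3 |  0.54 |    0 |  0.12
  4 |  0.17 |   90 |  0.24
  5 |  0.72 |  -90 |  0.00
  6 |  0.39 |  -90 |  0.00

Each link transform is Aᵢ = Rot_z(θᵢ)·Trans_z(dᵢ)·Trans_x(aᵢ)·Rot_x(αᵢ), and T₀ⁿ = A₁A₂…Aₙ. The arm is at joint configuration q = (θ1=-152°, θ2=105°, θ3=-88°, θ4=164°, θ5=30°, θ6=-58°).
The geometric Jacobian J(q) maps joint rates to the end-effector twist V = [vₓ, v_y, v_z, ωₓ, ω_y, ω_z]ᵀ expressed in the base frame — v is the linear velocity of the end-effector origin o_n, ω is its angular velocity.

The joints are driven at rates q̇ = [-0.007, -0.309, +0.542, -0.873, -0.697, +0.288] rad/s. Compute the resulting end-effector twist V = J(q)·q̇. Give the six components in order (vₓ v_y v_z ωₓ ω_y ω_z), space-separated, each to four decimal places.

0.3542 -0.0707 -0.3006 -0.2244 0.1979 0.7010

o_n = [-0.2454, -1.1203, -1.1935]
J₁: ẑ×o_n = [1.1203, -0.2454, 0.0000], ω = ẑ
J2: z=[0.4695, -0.8829, 0.0000] o=[-0.1854, -0.0986, 0.0000] → [1.0538, 0.5603, -0.5326, 0.4695, -0.8829, 0.0000]
J3: z=[-0.8529, -0.4535, -0.2588] o=[0.1733, -0.5307, -0.4250] → [0.1959, -0.5471, 0.3129, -0.8529, -0.4535, -0.2588]
J4: z=[-0.8529, -0.4535, -0.2588] o=[-0.1781, -0.1064, -0.4743] → [0.0638, -0.5960, 0.8342, -0.8529, -0.4535, -0.2588]
J5: z=[0.1082, 0.3315, -0.9372] o=[-0.2959, -0.3559, -0.5761] → [-0.9211, 0.0194, -0.0994, 0.1082, 0.3315, -0.9372]
J6: z=[-0.9940, 0.0209, -0.1073] o=[-0.2844, -1.0350, -0.8150] → [-0.0171, -0.3805, 0.0840, -0.9940, 0.0209, -0.1073]
V = J·q̇ = [0.3542, -0.0707, -0.3006, -0.2244, 0.1979, 0.7010]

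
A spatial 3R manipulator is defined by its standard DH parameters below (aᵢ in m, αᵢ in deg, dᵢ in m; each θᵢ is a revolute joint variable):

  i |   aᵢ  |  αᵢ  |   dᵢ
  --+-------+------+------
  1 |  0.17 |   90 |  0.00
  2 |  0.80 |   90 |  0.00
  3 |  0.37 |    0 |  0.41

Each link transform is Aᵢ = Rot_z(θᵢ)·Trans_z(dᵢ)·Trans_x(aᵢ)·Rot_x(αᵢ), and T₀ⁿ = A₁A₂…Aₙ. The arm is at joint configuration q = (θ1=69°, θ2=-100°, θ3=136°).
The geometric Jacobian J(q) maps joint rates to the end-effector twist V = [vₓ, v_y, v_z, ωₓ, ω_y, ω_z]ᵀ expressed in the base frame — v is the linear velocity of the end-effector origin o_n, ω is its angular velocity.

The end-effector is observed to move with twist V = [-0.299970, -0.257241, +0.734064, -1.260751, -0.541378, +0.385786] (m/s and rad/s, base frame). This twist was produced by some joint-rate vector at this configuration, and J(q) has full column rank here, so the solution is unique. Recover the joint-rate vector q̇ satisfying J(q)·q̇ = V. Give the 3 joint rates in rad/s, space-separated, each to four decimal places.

0.2170 -0.9830 0.9720

o_n = [0.1230, -0.3969, -0.4545]
J₁: ẑ×o_n = [0.3969, 0.1230, -0.0000], ω = ẑ
J2: z=[0.9336, -0.3584, 0.0000] o=[0.0609, 0.1587, 0.0000] → [0.1629, 0.4243, -0.4965, 0.9336, -0.3584, 0.0000]
J3: z=[-0.3529, -0.9194, 0.1736] o=[0.0111, 0.0290, -0.7878] → [-0.2325, 0.1370, 0.2531, -0.3529, -0.9194, 0.1736]
q̇ = J⁺·V = [0.2170, -0.9830, 0.9720]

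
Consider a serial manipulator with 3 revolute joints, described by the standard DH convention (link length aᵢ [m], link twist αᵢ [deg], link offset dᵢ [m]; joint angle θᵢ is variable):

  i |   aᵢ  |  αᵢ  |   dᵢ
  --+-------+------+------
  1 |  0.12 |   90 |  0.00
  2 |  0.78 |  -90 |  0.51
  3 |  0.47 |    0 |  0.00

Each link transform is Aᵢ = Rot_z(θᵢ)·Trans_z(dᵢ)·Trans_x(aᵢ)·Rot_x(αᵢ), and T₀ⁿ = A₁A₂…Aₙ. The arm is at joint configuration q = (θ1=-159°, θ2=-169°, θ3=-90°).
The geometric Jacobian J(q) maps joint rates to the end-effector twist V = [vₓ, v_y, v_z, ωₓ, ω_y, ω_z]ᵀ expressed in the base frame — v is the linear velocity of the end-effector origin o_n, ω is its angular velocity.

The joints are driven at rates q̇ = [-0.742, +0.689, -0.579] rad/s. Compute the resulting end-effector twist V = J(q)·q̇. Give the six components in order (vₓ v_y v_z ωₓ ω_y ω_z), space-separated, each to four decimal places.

o_n = [0.2516, 1.1463, -0.1488]
J₁: ẑ×o_n = [-1.1463, 0.2516, 0.0000], ω = ẑ
J2: z=[-0.3584, 0.9336, 0.0000] o=[-0.1120, -0.0430, 0.0000] → [-0.1389, -0.0533, -0.7657, -0.3584, 0.9336, 0.0000]
J3: z=[-0.1781, -0.0684, -0.9816] o=[0.4200, 0.7075, -0.1488] → [0.4307, 0.1653, -0.0897, -0.1781, -0.0684, -0.9816]
V = J·q̇ = [0.5054, -0.3192, -0.4756, -0.1438, 0.6828, -0.1736]

0.5054 -0.3192 -0.4756 -0.1438 0.6828 -0.1736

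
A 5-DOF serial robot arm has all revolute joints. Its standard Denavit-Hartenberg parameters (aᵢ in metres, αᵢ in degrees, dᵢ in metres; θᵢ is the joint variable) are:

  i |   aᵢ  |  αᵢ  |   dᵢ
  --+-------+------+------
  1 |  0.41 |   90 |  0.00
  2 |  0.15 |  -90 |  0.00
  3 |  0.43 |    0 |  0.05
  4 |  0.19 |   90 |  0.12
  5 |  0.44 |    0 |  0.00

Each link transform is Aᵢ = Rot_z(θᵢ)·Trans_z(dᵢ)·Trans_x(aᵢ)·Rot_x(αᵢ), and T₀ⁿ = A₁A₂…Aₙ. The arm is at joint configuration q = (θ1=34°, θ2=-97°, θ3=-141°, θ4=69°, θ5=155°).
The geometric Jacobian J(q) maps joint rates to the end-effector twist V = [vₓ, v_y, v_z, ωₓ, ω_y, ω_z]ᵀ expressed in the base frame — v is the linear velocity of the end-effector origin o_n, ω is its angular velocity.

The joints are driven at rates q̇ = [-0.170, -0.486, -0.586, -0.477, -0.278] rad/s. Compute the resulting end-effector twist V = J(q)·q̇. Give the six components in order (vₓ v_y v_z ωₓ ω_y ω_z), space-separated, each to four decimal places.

o_n = [0.6982, 0.3840, 0.2035]
J₁: ẑ×o_n = [-0.3840, 0.6982, 0.0000], ω = ẑ
J2: z=[0.5592, -0.8290, 0.0000] o=[0.3399, 0.2293, 0.0000] → [-0.1687, -0.1138, 0.3836, 0.5592, -0.8290, 0.0000]
J3: z=[0.8229, 0.5550, -0.1219] o=[0.3248, 0.2190, -0.1489] → [0.2157, -0.3354, -0.0715, 0.8229, 0.5550, -0.1219]
J4: z=[0.8229, 0.5550, -0.1219] o=[0.5510, 0.0452, 0.1767] → [0.0561, -0.0400, 0.1971, 0.8229, 0.5550, -0.1219]
J5: z=[0.2689, -0.1914, 0.9440] o=[0.7448, -0.0420, 0.1038] → [-0.4212, -0.0708, 0.1056, 0.2689, -0.1914, 0.9440]
V = J·q̇ = [0.1112, 0.1719, -0.2679, -1.2212, -0.1339, -0.3029]

0.1112 0.1719 -0.2679 -1.2212 -0.1339 -0.3029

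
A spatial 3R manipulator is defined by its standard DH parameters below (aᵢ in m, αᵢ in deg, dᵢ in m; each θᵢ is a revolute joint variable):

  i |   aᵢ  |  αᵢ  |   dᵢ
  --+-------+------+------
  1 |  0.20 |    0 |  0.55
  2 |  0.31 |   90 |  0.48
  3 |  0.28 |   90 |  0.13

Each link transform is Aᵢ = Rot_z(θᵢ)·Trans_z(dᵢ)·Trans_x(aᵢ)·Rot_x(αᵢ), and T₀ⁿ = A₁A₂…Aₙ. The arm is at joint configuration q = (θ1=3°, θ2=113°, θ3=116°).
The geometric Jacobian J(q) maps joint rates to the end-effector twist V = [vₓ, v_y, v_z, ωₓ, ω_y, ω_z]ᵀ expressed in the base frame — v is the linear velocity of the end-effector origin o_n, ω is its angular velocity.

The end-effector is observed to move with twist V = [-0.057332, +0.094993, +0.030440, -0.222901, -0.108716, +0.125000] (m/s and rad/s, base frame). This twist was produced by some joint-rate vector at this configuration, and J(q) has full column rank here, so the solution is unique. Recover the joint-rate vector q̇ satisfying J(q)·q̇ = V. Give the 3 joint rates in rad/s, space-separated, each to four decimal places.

o_n = [0.2345, 0.2358, 1.2817]
J₁: ẑ×o_n = [-0.2358, 0.2345, 0.0000], ω = ẑ
J2: z=[0.0000, 0.0000, 1.0000] o=[0.1997, 0.0105, 0.5500] → [-0.2253, 0.0348, 0.0000, 0.0000, 0.0000, 1.0000]
J3: z=[0.8988, 0.4384, 0.0000] o=[0.0638, 0.2891, 1.0300] → [0.1103, -0.2262, -0.1227, 0.8988, 0.4384, 0.0000]
q̇ = J⁺·V = [0.1730, -0.0480, -0.2480]

0.1730 -0.0480 -0.2480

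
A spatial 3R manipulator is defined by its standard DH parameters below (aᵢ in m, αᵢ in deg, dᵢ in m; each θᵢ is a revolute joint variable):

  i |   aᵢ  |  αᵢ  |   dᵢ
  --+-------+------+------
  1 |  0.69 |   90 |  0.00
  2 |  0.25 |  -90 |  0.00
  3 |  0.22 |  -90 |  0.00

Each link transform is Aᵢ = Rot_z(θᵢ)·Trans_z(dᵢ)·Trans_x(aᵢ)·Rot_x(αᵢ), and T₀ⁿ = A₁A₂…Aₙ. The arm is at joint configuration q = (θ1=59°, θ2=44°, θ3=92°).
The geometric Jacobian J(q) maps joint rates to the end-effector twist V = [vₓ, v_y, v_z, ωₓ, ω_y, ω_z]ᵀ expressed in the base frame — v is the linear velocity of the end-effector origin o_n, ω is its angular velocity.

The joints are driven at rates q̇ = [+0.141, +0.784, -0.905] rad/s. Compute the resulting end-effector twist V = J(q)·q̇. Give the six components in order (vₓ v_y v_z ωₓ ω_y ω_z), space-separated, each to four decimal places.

o_n = [0.2567, 0.8541, 0.1683]
J₁: ẑ×o_n = [-0.8541, 0.2567, 0.0000], ω = ẑ
J2: z=[0.8572, -0.5150, 0.0000] o=[0.3554, 0.5914, 0.0000] → [-0.0867, -0.1443, 0.1743, 0.8572, -0.5150, 0.0000]
J3: z=[-0.3578, -0.5954, 0.7193] o=[0.4480, 0.7456, 0.1737] → [-0.0749, -0.1395, -0.1527, -0.3578, -0.5954, 0.7193]
V = J·q̇ = [-0.1206, 0.0493, 0.2749, 0.9958, 0.1351, -0.5100]

-0.1206 0.0493 0.2749 0.9958 0.1351 -0.5100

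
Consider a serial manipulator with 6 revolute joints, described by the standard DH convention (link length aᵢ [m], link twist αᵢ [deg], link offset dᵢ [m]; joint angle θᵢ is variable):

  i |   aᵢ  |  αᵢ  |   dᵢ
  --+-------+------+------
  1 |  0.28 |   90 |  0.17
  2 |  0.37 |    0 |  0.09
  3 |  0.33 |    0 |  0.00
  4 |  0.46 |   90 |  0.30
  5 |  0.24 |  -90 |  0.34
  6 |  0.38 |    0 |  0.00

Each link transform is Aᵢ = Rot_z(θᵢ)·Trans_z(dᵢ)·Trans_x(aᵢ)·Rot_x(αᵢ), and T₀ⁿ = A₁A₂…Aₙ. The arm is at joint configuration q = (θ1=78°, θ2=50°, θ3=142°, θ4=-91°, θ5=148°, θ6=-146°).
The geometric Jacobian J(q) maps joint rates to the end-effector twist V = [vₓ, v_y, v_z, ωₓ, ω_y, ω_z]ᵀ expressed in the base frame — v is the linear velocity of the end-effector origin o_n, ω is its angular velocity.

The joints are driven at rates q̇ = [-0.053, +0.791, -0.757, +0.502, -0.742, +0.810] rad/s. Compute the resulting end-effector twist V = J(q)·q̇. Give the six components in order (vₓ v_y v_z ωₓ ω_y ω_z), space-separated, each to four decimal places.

0.0161 -0.2983 0.2907 -0.2820 -0.6010 -0.6159

o_n = [0.4751, 0.5507, 1.0043]
J₁: ẑ×o_n = [-0.5507, 0.4751, 0.0000], ω = ẑ
J2: z=[0.9781, -0.2079, 0.0000] o=[0.0582, 0.2739, 0.1700] → [-0.1735, -0.8160, 0.3575, 0.9781, -0.2079, 0.0000]
J3: z=[0.9781, -0.2079, 0.0000] o=[0.1957, 0.4878, 0.4534] → [-0.1145, -0.5388, 0.1196, 0.9781, -0.2079, 0.0000]
J4: z=[0.9781, -0.2079, 0.0000] o=[0.1286, 0.1721, 0.3848] → [-0.1288, -0.6059, 0.4424, 0.9781, -0.2079, 0.0000]
J5: z=[0.2041, 0.9602, 0.1908] o=[0.4038, 0.0238, 0.8364] → [0.0607, -0.0207, 0.0390, 0.2041, 0.9602, 0.1908]
J6: z=[-0.8085, 0.2752, -0.5202] o=[0.6056, 0.3618, 0.7015] → [0.1816, 0.3127, -0.1168, -0.8085, 0.2752, -0.5202]
V = J·q̇ = [0.0161, -0.2983, 0.2907, -0.2820, -0.6010, -0.6159]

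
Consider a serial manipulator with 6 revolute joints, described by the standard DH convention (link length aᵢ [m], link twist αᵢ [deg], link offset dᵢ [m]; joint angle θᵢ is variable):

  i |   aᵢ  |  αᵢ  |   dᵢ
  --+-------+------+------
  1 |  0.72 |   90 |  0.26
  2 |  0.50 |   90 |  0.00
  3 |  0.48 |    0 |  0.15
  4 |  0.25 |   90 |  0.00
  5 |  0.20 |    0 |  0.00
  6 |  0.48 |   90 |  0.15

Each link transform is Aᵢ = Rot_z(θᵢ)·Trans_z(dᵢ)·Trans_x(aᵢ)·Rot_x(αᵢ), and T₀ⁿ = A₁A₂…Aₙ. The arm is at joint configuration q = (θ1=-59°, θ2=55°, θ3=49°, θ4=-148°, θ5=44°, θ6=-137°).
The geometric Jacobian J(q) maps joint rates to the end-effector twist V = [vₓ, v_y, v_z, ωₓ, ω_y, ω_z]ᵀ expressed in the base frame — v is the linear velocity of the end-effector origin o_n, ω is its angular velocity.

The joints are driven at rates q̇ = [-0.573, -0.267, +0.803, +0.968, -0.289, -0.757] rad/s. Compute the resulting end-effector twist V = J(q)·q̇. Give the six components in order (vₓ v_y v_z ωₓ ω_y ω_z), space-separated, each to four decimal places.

-0.5589 -0.7537 0.2723 1.4215 -1.5297 -0.7425

o_n = [0.4520, -0.7940, 0.8681]
J₁: ẑ×o_n = [0.7940, 0.4520, -0.0000], ω = ẑ
J2: z=[-0.8572, -0.5150, 0.0000] o=[0.3708, -0.6172, 0.2600] → [-0.3132, 0.5213, 0.1934, -0.8572, -0.5150, 0.0000]
J3: z=[0.4219, -0.7022, -0.5736] o=[0.5185, -0.8630, 0.6696] → [-0.0998, -0.0456, -0.0176, 0.4219, -0.7022, -0.5736]
J4: z=[0.4219, -0.7022, -0.5736] o=[0.3643, -1.3097, 0.8415] → [0.2771, -0.0615, 0.2791, 0.4219, -0.7022, -0.5736]
J5: z=[-0.4259, 0.4050, -0.8091] o=[0.5644, -1.1633, 0.8095] → [0.3226, 0.1160, -0.1117, -0.4259, 0.4050, -0.8091]
J6: z=[-0.4259, 0.4050, -0.8091] o=[0.7382, -1.1766, 0.7113] → [0.3731, 0.2983, -0.0470, -0.4259, 0.4050, -0.8091]
V = J·q̇ = [-0.5589, -0.7537, 0.2723, 1.4215, -1.5297, -0.7425]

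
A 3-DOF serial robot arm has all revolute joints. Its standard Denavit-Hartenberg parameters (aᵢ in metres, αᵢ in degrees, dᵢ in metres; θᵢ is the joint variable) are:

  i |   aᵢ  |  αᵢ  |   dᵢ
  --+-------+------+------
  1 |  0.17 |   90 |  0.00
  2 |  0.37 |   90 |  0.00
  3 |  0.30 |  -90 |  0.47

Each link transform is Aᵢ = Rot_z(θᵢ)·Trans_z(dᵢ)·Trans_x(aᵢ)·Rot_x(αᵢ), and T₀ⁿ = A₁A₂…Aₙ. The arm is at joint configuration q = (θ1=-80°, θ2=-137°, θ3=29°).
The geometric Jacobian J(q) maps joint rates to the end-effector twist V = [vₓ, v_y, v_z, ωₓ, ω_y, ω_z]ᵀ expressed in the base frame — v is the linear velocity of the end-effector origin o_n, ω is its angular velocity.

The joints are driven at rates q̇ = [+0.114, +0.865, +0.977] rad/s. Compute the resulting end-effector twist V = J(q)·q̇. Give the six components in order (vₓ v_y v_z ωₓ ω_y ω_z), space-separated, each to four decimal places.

-0.2872 -0.2499 -0.5804 -0.9676 0.5060 0.8285

o_n = [-0.2497, 0.5785, -0.0875]
J₁: ẑ×o_n = [-0.5785, -0.2497, 0.0000], ω = ẑ
J2: z=[-0.9848, -0.1736, 0.0000] o=[0.0295, -0.1674, 0.0000] → [0.0152, -0.0862, -0.7830, -0.9848, -0.1736, 0.0000]
J3: z=[-0.1184, 0.6716, 0.7314] o=[-0.0175, 0.0991, -0.2523] → [-0.2399, -0.1503, 0.0992, -0.1184, 0.6716, 0.7314]
V = J·q̇ = [-0.2872, -0.2499, -0.5804, -0.9676, 0.5060, 0.8285]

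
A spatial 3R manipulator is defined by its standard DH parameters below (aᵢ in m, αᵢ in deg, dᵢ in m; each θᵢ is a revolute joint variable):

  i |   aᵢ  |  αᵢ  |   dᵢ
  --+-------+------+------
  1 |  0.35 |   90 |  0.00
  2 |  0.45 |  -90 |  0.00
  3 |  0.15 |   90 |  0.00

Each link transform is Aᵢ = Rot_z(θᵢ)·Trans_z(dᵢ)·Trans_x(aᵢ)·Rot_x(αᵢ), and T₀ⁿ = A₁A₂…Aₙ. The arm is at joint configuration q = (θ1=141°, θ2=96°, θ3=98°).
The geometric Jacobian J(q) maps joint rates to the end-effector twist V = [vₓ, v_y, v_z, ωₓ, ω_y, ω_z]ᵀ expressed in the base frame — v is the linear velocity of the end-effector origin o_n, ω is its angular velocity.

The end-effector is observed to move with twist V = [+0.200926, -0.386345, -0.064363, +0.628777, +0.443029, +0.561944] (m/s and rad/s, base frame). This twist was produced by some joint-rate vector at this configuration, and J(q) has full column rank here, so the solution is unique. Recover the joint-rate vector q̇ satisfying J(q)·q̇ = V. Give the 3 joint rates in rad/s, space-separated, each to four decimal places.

o_n = [-0.3306, 0.0766, 0.4268]
J₁: ẑ×o_n = [-0.0766, -0.3306, 0.0000], ω = ẑ
J2: z=[0.6293, 0.7771, 0.0000] o=[-0.2720, 0.2203, 0.0000] → [0.3317, -0.2686, -0.0449, 0.6293, 0.7771, 0.0000]
J3: z=[0.7729, -0.6259, -0.1045] o=[-0.2354, 0.1907, 0.4475] → [0.0011, 0.0260, -0.1477, 0.7729, -0.6259, -0.1045]
q̇ = J⁺·V = [0.5840, 0.7400, 0.2110]

0.5840 0.7400 0.2110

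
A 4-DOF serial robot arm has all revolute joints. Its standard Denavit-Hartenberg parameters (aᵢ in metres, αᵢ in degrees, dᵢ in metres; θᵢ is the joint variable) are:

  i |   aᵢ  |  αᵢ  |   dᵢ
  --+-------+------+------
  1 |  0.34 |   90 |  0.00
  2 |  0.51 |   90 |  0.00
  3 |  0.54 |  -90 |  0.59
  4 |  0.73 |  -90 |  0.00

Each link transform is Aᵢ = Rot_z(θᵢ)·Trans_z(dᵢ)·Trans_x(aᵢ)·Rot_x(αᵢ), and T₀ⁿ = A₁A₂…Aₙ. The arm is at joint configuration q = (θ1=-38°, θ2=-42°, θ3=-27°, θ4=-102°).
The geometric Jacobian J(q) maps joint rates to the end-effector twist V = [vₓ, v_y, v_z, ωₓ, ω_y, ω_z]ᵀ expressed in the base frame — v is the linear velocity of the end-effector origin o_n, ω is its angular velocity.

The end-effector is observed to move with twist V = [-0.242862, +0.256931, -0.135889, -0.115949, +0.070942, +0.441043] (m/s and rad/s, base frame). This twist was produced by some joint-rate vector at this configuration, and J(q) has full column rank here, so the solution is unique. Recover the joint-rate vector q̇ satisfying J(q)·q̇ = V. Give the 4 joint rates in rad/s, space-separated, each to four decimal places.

o_n = [0.1901, 0.0752, -1.5418]
J₁: ẑ×o_n = [-0.0752, 0.1901, 0.0000], ω = ẑ
J2: z=[-0.6157, -0.7880, 0.0000] o=[0.2679, -0.2093, 0.0000] → [1.2150, -0.9492, -0.2365, -0.6157, -0.7880, 0.0000]
J3: z=[-0.5273, 0.4120, -0.7431] o=[0.5666, -0.4427, -0.3413] → [-0.1098, -0.3532, -0.1179, -0.5273, 0.4120, -0.7431]
J4: z=[-0.2827, -0.9098, -0.3038] o=[0.6882, -0.2266, -1.1017] → [0.4921, 0.0269, -0.5385, -0.2827, -0.9098, -0.3038]
q̇ = J⁺·V = [0.7810, -0.2340, 0.3430, 0.2800]

0.7810 -0.2340 0.3430 0.2800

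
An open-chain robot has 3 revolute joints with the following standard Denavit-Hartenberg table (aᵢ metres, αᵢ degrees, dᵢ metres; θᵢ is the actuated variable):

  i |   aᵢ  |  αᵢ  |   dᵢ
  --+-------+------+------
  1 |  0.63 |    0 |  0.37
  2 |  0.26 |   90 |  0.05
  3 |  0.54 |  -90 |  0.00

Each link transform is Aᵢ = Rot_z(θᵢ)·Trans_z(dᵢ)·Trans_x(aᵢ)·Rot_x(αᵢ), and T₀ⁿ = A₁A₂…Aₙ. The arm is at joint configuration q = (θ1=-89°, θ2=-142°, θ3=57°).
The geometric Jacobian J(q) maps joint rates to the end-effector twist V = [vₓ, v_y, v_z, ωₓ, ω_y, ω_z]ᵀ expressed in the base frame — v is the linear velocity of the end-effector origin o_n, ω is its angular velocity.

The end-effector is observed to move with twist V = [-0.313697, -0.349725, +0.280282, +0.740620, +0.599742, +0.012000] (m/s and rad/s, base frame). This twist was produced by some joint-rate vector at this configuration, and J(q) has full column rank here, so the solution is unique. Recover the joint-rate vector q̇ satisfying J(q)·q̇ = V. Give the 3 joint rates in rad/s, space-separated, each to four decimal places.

-0.9210 0.9330 0.9530

o_n = [-0.3377, -0.1993, 0.8729]
J₁: ẑ×o_n = [0.1993, -0.3377, 0.0000], ω = ẑ
J2: z=[0.0000, 0.0000, 1.0000] o=[0.0110, -0.6299, 0.3700] → [-0.4306, -0.3487, 0.0000, 0.0000, 0.0000, 1.0000]
J3: z=[0.7771, 0.6293, 0.0000] o=[-0.1526, -0.4278, 0.4200] → [0.2850, -0.3520, 0.2941, 0.7771, 0.6293, 0.0000]
q̇ = J⁺·V = [-0.9210, 0.9330, 0.9530]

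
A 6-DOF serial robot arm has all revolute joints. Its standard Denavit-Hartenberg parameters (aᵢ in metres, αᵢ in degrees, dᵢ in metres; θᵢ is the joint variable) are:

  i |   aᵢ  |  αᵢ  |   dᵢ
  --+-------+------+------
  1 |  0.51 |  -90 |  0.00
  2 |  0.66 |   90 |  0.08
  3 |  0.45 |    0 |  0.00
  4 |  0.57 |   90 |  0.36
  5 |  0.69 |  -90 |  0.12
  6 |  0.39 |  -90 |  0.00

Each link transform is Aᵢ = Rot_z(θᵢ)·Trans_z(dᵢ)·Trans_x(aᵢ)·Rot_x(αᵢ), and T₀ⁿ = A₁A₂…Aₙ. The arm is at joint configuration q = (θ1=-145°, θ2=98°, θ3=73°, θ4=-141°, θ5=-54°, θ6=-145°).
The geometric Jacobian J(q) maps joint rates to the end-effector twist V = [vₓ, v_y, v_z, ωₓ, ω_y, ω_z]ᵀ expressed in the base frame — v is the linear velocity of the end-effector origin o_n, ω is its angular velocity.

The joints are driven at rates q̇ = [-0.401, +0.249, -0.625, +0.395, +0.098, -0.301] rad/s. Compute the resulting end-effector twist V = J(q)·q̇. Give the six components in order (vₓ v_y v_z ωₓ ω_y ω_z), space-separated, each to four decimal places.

o_n = [-0.5792, 0.0203, -0.7689]
J₁: ẑ×o_n = [-0.0203, -0.5792, 0.0000], ω = ẑ
J2: z=[0.5736, -0.8192, 0.0000] o=[-0.4178, -0.2925, 0.0000] → [0.6299, 0.4410, 0.0472, 0.5736, -0.8192, 0.0000]
J3: z=[-0.8112, -0.5680, -0.1392] o=[-0.2966, -0.3054, -0.6536] → [0.1108, -0.0542, -0.4247, -0.8112, -0.5680, -0.1392]
J4: z=[-0.8112, -0.5680, -0.1392] o=[-0.0348, -0.6474, -0.7839] → [0.0844, 0.0879, -0.8508, -0.8112, -0.5680, -0.1392]
J5: z=[-0.3206, 0.2328, 0.9182] o=[-0.6056, -0.4019, -1.0454] → [-0.3233, 0.1129, -0.1415, -0.3206, 0.2328, 0.9182]
J6: z=[-0.8725, 0.3048, -0.3819] o=[-0.3896, 0.2633, -1.0080] → [-0.0199, 0.2810, 0.2697, -0.8725, 0.3048, -0.3819]
V = J·q̇ = [0.1034, 0.3372, -0.1540, 0.5606, -0.1423, -0.1641]

0.1034 0.3372 -0.1540 0.5606 -0.1423 -0.1641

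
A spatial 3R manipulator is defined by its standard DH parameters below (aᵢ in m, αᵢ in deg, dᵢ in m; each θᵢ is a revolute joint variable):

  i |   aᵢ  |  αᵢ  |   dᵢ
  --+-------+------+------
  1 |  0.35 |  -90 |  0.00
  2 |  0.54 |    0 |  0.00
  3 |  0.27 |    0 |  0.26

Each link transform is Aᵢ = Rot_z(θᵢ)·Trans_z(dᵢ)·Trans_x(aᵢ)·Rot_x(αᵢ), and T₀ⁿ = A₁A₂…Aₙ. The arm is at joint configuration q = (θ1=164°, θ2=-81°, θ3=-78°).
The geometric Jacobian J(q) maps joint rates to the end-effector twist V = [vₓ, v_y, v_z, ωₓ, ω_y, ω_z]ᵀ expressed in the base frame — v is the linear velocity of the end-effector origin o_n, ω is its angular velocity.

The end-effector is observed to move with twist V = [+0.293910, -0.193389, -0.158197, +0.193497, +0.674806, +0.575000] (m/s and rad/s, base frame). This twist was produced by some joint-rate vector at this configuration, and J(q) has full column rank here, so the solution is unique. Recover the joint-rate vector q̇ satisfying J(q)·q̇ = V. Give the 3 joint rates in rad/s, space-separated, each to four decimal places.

0.5750 -0.2220 -0.4800

o_n = [-0.2470, -0.1996, 0.6301]
J₁: ẑ×o_n = [0.1996, -0.2470, 0.0000], ω = ẑ
J2: z=[-0.2756, -0.9613, 0.0000] o=[-0.3364, 0.0965, 0.0000] → [-0.6057, 0.1737, 0.1676, -0.2756, -0.9613, 0.0000]
J3: z=[-0.2756, -0.9613, 0.0000] o=[-0.4176, 0.1198, 0.5334] → [-0.0930, 0.0267, 0.2521, -0.2756, -0.9613, 0.0000]
q̇ = J⁺·V = [0.5750, -0.2220, -0.4800]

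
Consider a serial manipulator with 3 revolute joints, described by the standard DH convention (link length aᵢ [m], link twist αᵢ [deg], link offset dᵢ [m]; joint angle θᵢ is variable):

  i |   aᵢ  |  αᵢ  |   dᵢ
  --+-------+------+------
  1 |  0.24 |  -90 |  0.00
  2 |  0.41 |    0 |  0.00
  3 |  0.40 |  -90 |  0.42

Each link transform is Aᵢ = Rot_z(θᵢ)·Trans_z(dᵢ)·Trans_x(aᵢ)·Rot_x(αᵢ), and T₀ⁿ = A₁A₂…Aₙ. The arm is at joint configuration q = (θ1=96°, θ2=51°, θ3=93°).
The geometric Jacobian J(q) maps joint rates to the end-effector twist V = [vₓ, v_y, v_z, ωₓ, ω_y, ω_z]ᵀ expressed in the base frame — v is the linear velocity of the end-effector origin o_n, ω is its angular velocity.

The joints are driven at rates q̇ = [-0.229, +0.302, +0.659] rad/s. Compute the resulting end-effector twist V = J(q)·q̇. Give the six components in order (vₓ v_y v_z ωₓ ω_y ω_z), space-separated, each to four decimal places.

0.0633 -0.2206 0.2331 -0.9557 -0.1005 -0.2290

o_n = [-0.4359, 0.1296, -0.5537]
J₁: ẑ×o_n = [-0.1296, -0.4359, 0.0000], ω = ẑ
J2: z=[-0.9945, -0.1045, 0.0000] o=[-0.0251, 0.2387, 0.0000] → [0.0579, -0.5507, 0.0656, -0.9945, -0.1045, 0.0000]
J3: z=[-0.9945, -0.1045, 0.0000] o=[-0.0521, 0.4953, -0.3186] → [0.0246, -0.2338, 0.3236, -0.9945, -0.1045, 0.0000]
V = J·q̇ = [0.0633, -0.2206, 0.2331, -0.9557, -0.1005, -0.2290]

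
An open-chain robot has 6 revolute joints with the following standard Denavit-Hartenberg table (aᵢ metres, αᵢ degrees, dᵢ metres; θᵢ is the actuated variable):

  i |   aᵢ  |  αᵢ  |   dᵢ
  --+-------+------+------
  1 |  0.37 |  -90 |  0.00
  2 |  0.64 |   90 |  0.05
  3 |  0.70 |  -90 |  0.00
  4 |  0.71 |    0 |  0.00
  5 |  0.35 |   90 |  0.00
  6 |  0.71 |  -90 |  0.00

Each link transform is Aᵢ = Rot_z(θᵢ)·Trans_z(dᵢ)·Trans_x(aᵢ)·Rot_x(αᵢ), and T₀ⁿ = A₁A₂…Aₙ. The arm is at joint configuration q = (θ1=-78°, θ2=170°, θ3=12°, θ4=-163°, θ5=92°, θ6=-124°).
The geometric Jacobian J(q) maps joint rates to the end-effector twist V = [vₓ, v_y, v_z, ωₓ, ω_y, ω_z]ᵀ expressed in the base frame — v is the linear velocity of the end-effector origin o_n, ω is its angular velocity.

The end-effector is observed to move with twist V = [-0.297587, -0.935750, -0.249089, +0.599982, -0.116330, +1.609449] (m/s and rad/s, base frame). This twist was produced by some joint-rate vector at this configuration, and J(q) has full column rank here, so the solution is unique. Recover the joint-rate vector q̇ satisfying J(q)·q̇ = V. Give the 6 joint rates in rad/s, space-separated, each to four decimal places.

o_n = [-0.5875, 0.2411, -0.2940]
J₁: ẑ×o_n = [-0.2411, -0.5875, 0.0000], ω = ẑ
J2: z=[0.9781, 0.2079, 0.0000] o=[0.0769, -0.3619, 0.0000] → [-0.0611, 0.2876, 0.7280, 0.9781, 0.2079, 0.0000]
J3: z=[0.0361, -0.1699, -0.9848] o=[-0.0052, 0.2650, -0.1111] → [0.0075, 0.5801, -0.0998, 0.0361, -0.1699, -0.9848]
J4: z=[0.9993, 0.0031, 0.0361] o=[-0.0030, 0.9548, -0.2300] → [0.0256, 0.0428, -0.7114, 0.9993, 0.0031, 0.0361]
J5: z=[0.9993, 0.0031, 0.0361] o=[0.0024, 0.2504, -0.3191] → [0.0004, -0.0464, -0.0075, 0.9993, 0.0031, 0.0361]
J6: z=[0.0088, -0.9871, -0.1600] o=[0.0147, 0.3065, -0.6644] → [-0.3761, 0.0931, -0.5950, 0.0088, -0.9871, -0.1600]
q̇ = J⁺·V = [0.8210, 0.0140, -0.8210, 0.2550, 0.3590, 0.2640]

0.8210 0.0140 -0.8210 0.2550 0.3590 0.2640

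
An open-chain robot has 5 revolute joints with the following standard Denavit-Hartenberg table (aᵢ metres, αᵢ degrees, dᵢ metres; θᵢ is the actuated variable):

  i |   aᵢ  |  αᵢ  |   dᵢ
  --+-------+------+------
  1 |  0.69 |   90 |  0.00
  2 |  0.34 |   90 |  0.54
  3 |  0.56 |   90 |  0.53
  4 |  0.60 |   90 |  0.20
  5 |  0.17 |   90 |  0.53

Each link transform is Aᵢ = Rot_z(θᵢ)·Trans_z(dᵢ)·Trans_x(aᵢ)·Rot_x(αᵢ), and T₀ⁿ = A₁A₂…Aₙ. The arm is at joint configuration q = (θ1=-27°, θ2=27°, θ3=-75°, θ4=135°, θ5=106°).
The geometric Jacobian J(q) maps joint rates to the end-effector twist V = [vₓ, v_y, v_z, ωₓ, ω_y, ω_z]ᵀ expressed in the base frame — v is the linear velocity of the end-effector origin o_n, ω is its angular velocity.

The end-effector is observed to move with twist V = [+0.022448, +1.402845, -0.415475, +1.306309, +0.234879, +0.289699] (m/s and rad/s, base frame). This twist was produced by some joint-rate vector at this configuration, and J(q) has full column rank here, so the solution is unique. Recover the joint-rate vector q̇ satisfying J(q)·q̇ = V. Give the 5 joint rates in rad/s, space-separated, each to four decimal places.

o_n = [1.2779, -0.5623, -1.0958]
J₁: ẑ×o_n = [0.5623, 1.2779, -0.0000], ω = ẑ
J2: z=[-0.4540, -0.8910, 0.0000] o=[0.6148, -0.3133, 0.0000] → [0.9763, -0.4975, 0.7039, -0.4540, -0.8910, 0.0000]
J3: z=[0.4045, -0.2061, -0.8910] o=[0.6396, -0.9319, 0.1544] → [0.5870, -0.0631, 0.2811, 0.4045, -0.2061, -0.8910]
J4: z=[-0.6493, 0.6213, -0.4385] o=[1.2146, -0.6178, -0.2521] → [-0.4999, -0.5756, -0.0754, -0.6493, 0.6213, -0.4385]
J5: z=[0.7414, 0.3888, -0.5470] o=[0.9831, -0.9017, -0.7677] → [0.0581, 0.0821, 0.1371, 0.7414, 0.3888, -0.5470]
q̇ = J⁺·V = [0.3520, -0.8810, 0.3750, -0.9030, 0.2270]

0.3520 -0.8810 0.3750 -0.9030 0.2270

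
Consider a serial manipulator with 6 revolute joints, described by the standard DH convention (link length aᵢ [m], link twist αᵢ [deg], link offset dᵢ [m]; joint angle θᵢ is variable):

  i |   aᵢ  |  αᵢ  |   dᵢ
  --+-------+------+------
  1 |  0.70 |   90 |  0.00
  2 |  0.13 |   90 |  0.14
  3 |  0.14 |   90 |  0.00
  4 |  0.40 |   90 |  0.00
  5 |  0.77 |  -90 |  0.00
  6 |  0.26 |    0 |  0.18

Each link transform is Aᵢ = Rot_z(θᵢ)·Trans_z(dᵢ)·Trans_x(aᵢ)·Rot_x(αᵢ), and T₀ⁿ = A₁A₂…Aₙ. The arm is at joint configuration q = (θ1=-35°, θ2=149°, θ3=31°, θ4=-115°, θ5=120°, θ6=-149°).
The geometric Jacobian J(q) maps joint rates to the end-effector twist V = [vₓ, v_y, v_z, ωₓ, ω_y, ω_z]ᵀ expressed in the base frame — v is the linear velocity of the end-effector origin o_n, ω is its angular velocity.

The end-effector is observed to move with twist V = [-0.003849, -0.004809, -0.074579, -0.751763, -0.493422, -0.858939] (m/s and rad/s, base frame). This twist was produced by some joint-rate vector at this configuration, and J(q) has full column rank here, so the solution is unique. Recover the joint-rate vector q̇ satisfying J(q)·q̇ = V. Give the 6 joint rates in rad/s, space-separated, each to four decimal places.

-0.7340 -0.0860 -0.0530 -0.6320 -0.6970 0.0880

o_n = [0.4590, -0.1102, 0.2539]
J₁: ẑ×o_n = [0.1102, 0.4590, -0.0000], ω = ẑ
J2: z=[-0.5736, -0.8192, 0.0000] o=[0.5734, -0.4015, 0.0000] → [-0.2080, 0.1456, -0.2608, -0.5736, -0.8192, 0.0000]
J3: z=[0.4219, -0.2954, 0.8572] o=[0.4018, -0.4523, 0.0670] → [-0.3484, -0.0299, 0.1612, 0.4219, -0.2954, 0.8572]
J4: z=[0.1300, 0.9554, 0.2653] o=[0.2762, -0.4523, 0.1288] → [0.0288, 0.0322, -0.1301, 0.1300, 0.9554, 0.2653]
J5: z=[0.9915, -0.1244, -0.0379] o=[0.2749, -0.3452, -0.2566] → [-0.0546, -0.5131, 0.2559, 0.9915, -0.1244, -0.0379]
J6: z=[-0.0623, -0.7097, 0.7017] o=[0.3629, 0.1888, 0.2912] → [0.2363, 0.0651, 0.0868, -0.0623, -0.7097, 0.7017]
q̇ = J⁺·V = [-0.7340, -0.0860, -0.0530, -0.6320, -0.6970, 0.0880]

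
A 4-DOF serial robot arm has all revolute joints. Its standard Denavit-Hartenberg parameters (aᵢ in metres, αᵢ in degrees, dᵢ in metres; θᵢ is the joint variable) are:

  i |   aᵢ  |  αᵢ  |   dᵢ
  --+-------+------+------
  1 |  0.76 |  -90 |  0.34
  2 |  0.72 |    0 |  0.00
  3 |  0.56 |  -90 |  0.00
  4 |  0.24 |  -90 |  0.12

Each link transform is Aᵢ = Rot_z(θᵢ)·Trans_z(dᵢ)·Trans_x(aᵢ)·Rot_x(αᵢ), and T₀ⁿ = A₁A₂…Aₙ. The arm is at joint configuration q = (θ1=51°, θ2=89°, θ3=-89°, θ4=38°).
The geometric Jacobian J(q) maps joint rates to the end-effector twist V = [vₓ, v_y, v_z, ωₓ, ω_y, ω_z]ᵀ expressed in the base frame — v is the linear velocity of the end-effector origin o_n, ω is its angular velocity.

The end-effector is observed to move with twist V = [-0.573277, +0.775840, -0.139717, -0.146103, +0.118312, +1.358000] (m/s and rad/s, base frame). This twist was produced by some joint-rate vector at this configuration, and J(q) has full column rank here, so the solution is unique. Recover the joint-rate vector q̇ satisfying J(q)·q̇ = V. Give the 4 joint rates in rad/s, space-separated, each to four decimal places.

o_n = [1.0725, 1.0896, -0.4999]
J₁: ẑ×o_n = [-1.0896, 1.0725, 0.0000], ω = ẑ
J2: z=[-0.7771, 0.6293, 0.0000] o=[0.4783, 0.5906, 0.3400] → [-0.5286, -0.6527, -0.7617, -0.7771, 0.6293, 0.0000]
J3: z=[-0.7771, 0.6293, 0.0000] o=[0.4862, 0.6004, -0.3799] → [-0.0755, -0.0933, -0.7491, -0.7771, 0.6293, 0.0000]
J4: z=[-0.0000, 0.0000, -1.0000] o=[0.8386, 1.0356, -0.3799] → [0.0540, -0.2338, -0.0000, -0.0000, 0.0000, -1.0000]
q̇ = J⁺·V = [0.5080, -0.0890, 0.2770, -0.8500]

0.5080 -0.0890 0.2770 -0.8500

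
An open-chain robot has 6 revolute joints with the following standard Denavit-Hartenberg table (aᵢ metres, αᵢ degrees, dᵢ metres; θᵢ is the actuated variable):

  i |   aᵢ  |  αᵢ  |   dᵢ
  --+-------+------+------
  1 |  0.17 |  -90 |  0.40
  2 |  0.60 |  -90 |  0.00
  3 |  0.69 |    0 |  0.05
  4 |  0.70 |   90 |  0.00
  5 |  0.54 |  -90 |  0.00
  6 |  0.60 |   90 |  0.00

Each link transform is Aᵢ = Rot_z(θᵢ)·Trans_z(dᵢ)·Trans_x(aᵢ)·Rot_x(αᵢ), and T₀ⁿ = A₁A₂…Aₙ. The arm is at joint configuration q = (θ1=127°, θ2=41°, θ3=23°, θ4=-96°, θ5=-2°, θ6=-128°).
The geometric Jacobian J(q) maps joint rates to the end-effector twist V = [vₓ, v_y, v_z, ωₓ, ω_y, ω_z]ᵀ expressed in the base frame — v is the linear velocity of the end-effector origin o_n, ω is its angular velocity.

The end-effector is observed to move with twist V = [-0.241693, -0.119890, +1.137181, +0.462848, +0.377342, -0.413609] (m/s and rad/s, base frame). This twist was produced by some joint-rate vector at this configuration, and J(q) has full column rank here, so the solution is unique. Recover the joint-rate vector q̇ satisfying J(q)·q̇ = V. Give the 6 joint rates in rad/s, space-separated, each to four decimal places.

o_n = [-1.1161, 0.3161, -0.3139]
J₁: ẑ×o_n = [-0.3161, -1.1161, 0.0000], ω = ẑ
J2: z=[-0.7986, -0.6018, 0.0000] o=[-0.1023, 0.1358, 0.4000] → [0.4296, -0.5702, -0.7541, -0.7986, -0.6018, 0.0000]
J3: z=[0.3948, -0.5240, -0.7547] o=[-0.3748, 0.4974, 0.0064] → [0.0310, 0.6859, -0.4600, 0.3948, -0.5240, -0.7547]
J4: z=[0.3948, -0.5240, -0.7547] o=[-0.4283, 1.0163, -0.4481] → [-0.5987, 0.4661, -0.6368, 0.3948, -0.5240, -0.7547]
J5: z=[0.2009, -0.7524, 0.6274] o=[-1.0558, 0.7368, -0.5823] → [0.0620, -0.0917, -0.1298, 0.2009, -0.7524, 0.6274]
J6: z=[0.3633, -0.5376, -0.7609] o=[-1.5471, 0.5312, -0.6716] → [-0.3559, -0.4579, 0.1536, 0.3633, -0.5376, -0.7609]
q̇ = J⁺·V = [-0.4780, -0.6380, -0.6070, -0.3770, 0.0360, 0.9210]

-0.4780 -0.6380 -0.6070 -0.3770 0.0360 0.9210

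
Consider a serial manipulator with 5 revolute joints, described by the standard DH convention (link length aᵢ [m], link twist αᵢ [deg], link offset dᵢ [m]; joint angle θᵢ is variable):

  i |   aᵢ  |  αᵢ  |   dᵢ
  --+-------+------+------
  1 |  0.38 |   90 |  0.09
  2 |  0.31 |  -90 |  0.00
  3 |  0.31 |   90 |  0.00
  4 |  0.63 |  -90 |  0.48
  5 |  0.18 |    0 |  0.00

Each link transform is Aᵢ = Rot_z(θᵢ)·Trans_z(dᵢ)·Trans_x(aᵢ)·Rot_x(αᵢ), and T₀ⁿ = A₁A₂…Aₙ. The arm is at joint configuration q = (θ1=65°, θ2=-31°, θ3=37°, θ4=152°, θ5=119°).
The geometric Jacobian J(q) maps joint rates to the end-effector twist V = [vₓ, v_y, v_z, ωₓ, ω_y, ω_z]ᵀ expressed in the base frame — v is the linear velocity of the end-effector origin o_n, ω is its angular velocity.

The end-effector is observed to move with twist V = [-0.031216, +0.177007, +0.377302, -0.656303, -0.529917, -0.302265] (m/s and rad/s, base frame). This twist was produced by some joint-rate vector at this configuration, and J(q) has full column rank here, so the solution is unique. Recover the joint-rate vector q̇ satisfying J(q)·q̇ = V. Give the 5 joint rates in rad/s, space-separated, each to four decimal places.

0.0300 0.1640 -0.5620 -0.7150 0.1280

o_n = [0.6755, 0.5981, 0.1184]
J₁: ẑ×o_n = [-0.5981, 0.6755, 0.0000], ω = ẑ
J2: z=[0.9063, -0.4226, 0.0000] o=[0.1606, 0.3444, 0.0900] → [-0.0120, -0.0257, 0.4475, 0.9063, -0.4226, 0.0000]
J3: z=[0.2177, 0.4668, 0.8572] o=[0.2729, 0.5852, -0.0697] → [0.0767, 0.3042, -0.1851, 0.2177, 0.4668, 0.8572]
J4: z=[0.9418, 0.1300, -0.3100] o=[0.1935, 0.8564, -0.1972] → [-0.0390, -0.4466, -0.3060, 0.9418, 0.1300, -0.3100]
J5: z=[-0.0719, -0.8228, -0.5637] o=[0.8524, 0.5703, 0.1364] → [0.0305, 0.0984, -0.1476, -0.0719, -0.8228, -0.5637]
q̇ = J⁺·V = [0.0300, 0.1640, -0.5620, -0.7150, 0.1280]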